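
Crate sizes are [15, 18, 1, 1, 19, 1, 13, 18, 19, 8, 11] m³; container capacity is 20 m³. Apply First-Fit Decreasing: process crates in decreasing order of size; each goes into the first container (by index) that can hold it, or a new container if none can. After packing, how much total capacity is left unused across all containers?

Sorted descending: 19, 19, 18, 18, 15, 13, 11, 8, 1, 1, 1.
Put 19 m³ in container 1; 1 m³ remain.
Put 19 m³ in container 2; 1 m³ remain.
Put 18 m³ in container 3; 2 m³ remain.
Put 18 m³ in container 4; 2 m³ remain.
Put 15 m³ in container 5; 5 m³ remain.
Put 13 m³ in container 6; 7 m³ remain.
Put 11 m³ in container 7; 9 m³ remain.
Put 8 m³ in container 7; 1 m³ remain.
Put 1 m³ in container 1; 0 m³ remain.
Put 1 m³ in container 2; 0 m³ remain.
Put 1 m³ in container 3; 1 m³ remain.
7 containers × 20 m³ = 140 m³; used 124 m³; unused 16 m³.

16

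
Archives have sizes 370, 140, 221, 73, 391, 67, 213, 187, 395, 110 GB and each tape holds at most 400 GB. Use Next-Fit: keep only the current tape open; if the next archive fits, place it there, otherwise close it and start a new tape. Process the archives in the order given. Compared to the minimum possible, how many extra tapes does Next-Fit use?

2

Next-Fit: [370] [140,221] [73] [391] [67,213] [187] [395] [110] → 8 tapes.
Total size 2167 GB; any packing needs at least ⌈2167/400⌉ = 6 tapes.
An optimal packing achieves that bound: [395] [391] [370] [221,140] [213,187] [110,73,67] → 6 tapes.
Excess: 8 − 6 = 2.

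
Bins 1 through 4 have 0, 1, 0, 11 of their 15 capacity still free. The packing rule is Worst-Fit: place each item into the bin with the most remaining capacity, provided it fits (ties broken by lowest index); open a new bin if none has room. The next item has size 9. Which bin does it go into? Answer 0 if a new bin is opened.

Bins with room: bin 4 (11).
Most room is bin 4 with 11 free.

4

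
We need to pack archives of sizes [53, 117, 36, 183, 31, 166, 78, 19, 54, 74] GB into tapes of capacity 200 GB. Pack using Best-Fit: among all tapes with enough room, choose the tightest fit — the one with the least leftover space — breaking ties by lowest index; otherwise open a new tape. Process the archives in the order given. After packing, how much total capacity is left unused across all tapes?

189

tape 1: place 53 GB, 147 GB left
tape 1: place 117 GB, 30 GB left
tape 2: place 36 GB, 164 GB left
tape 3: place 183 GB, 17 GB left
tape 2: place 31 GB, 133 GB left
tape 4: place 166 GB, 34 GB left
tape 2: place 78 GB, 55 GB left
tape 1: place 19 GB, 11 GB left
tape 2: place 54 GB, 1 GB left
tape 5: place 74 GB, 126 GB left
5 tapes × 200 GB = 1000 GB; used 811 GB; unused 189 GB.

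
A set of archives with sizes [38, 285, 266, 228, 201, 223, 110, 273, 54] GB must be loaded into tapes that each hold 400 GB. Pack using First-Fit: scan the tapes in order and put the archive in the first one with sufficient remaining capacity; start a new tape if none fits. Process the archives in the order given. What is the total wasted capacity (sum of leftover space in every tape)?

722

Put 38 GB in tape 1; 362 GB remain.
Put 285 GB in tape 1; 77 GB remain.
Put 266 GB in tape 2; 134 GB remain.
Put 228 GB in tape 3; 172 GB remain.
Put 201 GB in tape 4; 199 GB remain.
Put 223 GB in tape 5; 177 GB remain.
Put 110 GB in tape 2; 24 GB remain.
Put 273 GB in tape 6; 127 GB remain.
Put 54 GB in tape 1; 23 GB remain.
6 tapes × 400 GB = 2400 GB; used 1678 GB; unused 722 GB.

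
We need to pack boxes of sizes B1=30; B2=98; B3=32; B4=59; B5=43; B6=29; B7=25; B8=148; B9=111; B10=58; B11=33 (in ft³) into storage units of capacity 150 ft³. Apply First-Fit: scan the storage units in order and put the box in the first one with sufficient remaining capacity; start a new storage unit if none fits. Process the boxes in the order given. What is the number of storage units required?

Put B1 (30 ft³) in storage unit 1; 120 ft³ remain.
Put B2 (98 ft³) in storage unit 1; 22 ft³ remain.
Put B3 (32 ft³) in storage unit 2; 118 ft³ remain.
Put B4 (59 ft³) in storage unit 2; 59 ft³ remain.
Put B5 (43 ft³) in storage unit 2; 16 ft³ remain.
Put B6 (29 ft³) in storage unit 3; 121 ft³ remain.
Put B7 (25 ft³) in storage unit 3; 96 ft³ remain.
Put B8 (148 ft³) in storage unit 4; 2 ft³ remain.
Put B9 (111 ft³) in storage unit 5; 39 ft³ remain.
Put B10 (58 ft³) in storage unit 3; 38 ft³ remain.
Put B11 (33 ft³) in storage unit 3; 5 ft³ remain.

5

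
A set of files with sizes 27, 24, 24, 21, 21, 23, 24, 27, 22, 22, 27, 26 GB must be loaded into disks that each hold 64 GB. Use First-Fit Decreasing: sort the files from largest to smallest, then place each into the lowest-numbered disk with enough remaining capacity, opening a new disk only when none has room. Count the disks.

Sorted descending: 27, 27, 27, 26, 24, 24, 24, 23, 22, 22, 21, 21.
27 GB → disk 1 (remaining 37 GB)
27 GB → disk 1 (remaining 10 GB)
27 GB → disk 2 (remaining 37 GB)
26 GB → disk 2 (remaining 11 GB)
24 GB → disk 3 (remaining 40 GB)
24 GB → disk 3 (remaining 16 GB)
24 GB → disk 4 (remaining 40 GB)
23 GB → disk 4 (remaining 17 GB)
22 GB → disk 5 (remaining 42 GB)
22 GB → disk 5 (remaining 20 GB)
21 GB → disk 6 (remaining 43 GB)
21 GB → disk 6 (remaining 22 GB)
Final disks: [27,27] [27,26] [24,24] [24,23] [22,22] [21,21].

6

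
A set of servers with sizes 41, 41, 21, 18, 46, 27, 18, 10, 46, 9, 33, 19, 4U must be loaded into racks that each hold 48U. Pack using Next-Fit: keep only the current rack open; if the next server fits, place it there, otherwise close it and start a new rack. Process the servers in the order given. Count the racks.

rack 1: place 41U, 7U left
rack 2: place 41U, 7U left
rack 3: place 21U, 27U left
rack 3: place 18U, 9U left
rack 4: place 46U, 2U left
rack 5: place 27U, 21U left
rack 5: place 18U, 3U left
rack 6: place 10U, 38U left
rack 7: place 46U, 2U left
rack 8: place 9U, 39U left
rack 8: place 33U, 6U left
rack 9: place 19U, 29U left
rack 9: place 4U, 25U left
Final racks: [41] [41] [21,18] [46] [27,18] [10] [46] [9,33] [19,4].

9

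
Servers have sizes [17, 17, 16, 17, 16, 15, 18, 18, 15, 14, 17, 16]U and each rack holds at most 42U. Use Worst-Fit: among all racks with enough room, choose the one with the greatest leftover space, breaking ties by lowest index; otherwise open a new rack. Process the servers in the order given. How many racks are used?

6 racks

17U → rack 1 (remaining 25U)
17U → rack 1 (remaining 8U)
16U → rack 2 (remaining 26U)
17U → rack 2 (remaining 9U)
16U → rack 3 (remaining 26U)
15U → rack 3 (remaining 11U)
18U → rack 4 (remaining 24U)
18U → rack 4 (remaining 6U)
15U → rack 5 (remaining 27U)
14U → rack 5 (remaining 13U)
17U → rack 6 (remaining 25U)
16U → rack 6 (remaining 9U)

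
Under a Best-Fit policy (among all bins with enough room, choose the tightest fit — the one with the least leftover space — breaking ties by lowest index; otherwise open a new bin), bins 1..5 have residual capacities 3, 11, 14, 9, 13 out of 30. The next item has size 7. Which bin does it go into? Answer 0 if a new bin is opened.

4

Bins with room: bin 2 (11), bin 3 (14), bin 4 (9), bin 5 (13).
Tightest fit is bin 4 with 9 free.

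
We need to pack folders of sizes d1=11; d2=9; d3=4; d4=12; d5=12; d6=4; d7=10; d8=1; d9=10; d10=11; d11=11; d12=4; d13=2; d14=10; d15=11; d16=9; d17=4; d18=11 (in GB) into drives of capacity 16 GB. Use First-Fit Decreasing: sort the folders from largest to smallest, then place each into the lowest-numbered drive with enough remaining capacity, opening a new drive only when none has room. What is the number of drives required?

12

Sorted descending: 12, 12, 11, 11, 11, 11, 11, 10, 10, 10, 9, 9, 4, 4, 4, 4, 2, 1.
Put 12 GB in drive 1; 4 GB remain.
Put 12 GB in drive 2; 4 GB remain.
Put 11 GB in drive 3; 5 GB remain.
Put 11 GB in drive 4; 5 GB remain.
Put 11 GB in drive 5; 5 GB remain.
Put 11 GB in drive 6; 5 GB remain.
Put 11 GB in drive 7; 5 GB remain.
Put 10 GB in drive 8; 6 GB remain.
Put 10 GB in drive 9; 6 GB remain.
Put 10 GB in drive 10; 6 GB remain.
Put 9 GB in drive 11; 7 GB remain.
Put 9 GB in drive 12; 7 GB remain.
Put 4 GB in drive 1; 0 GB remain.
Put 4 GB in drive 2; 0 GB remain.
Put 4 GB in drive 3; 1 GB remain.
Put 4 GB in drive 4; 1 GB remain.
Put 2 GB in drive 5; 3 GB remain.
Put 1 GB in drive 3; 0 GB remain.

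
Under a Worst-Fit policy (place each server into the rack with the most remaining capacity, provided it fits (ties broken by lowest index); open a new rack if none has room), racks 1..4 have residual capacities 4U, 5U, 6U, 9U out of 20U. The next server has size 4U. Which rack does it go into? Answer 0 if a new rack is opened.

4

Racks with room: rack 1 (4U), rack 2 (5U), rack 3 (6U), rack 4 (9U).
Most room is rack 4 with 9U free.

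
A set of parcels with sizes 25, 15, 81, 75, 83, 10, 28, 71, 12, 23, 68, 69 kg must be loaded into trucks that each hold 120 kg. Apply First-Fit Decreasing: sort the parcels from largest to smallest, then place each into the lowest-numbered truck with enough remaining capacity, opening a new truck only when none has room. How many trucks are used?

6 trucks

Sorted descending: 83, 81, 75, 71, 69, 68, 28, 25, 23, 15, 12, 10.
truck 1: place 83 kg, 37 kg left
truck 2: place 81 kg, 39 kg left
truck 3: place 75 kg, 45 kg left
truck 4: place 71 kg, 49 kg left
truck 5: place 69 kg, 51 kg left
truck 6: place 68 kg, 52 kg left
truck 1: place 28 kg, 9 kg left
truck 2: place 25 kg, 14 kg left
truck 3: place 23 kg, 22 kg left
truck 3: place 15 kg, 7 kg left
truck 2: place 12 kg, 2 kg left
truck 4: place 10 kg, 39 kg left
Final trucks: [83,28] [81,25,12] [75,23,15] [71,10] [69] [68].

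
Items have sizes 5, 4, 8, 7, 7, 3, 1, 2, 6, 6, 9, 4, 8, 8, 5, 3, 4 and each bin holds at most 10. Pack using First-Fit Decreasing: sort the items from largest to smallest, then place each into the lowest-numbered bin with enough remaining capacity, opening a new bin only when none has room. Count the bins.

10 bins

Sorted descending: 9, 8, 8, 8, 7, 7, 6, 6, 5, 5, 4, 4, 4, 3, 3, 2, 1.
9 → bin 1 (remaining 1)
8 → bin 2 (remaining 2)
8 → bin 3 (remaining 2)
8 → bin 4 (remaining 2)
7 → bin 5 (remaining 3)
7 → bin 6 (remaining 3)
6 → bin 7 (remaining 4)
6 → bin 8 (remaining 4)
5 → bin 9 (remaining 5)
5 → bin 9 (remaining 0)
4 → bin 7 (remaining 0)
4 → bin 8 (remaining 0)
4 → bin 10 (remaining 6)
3 → bin 5 (remaining 0)
3 → bin 6 (remaining 0)
2 → bin 2 (remaining 0)
1 → bin 1 (remaining 0)
Final bins: [9,1] [8,2] [8] [8] [7,3] [7,3] [6,4] [6,4] [5,5] [4].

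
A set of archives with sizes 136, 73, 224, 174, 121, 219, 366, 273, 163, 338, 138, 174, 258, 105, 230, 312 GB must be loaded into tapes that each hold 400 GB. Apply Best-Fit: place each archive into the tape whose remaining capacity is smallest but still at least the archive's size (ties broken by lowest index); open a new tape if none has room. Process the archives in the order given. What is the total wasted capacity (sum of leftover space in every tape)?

Put 136 GB in tape 1; 264 GB remain.
Put 73 GB in tape 1; 191 GB remain.
Put 224 GB in tape 2; 176 GB remain.
Put 174 GB in tape 2; 2 GB remain.
Put 121 GB in tape 1; 70 GB remain.
Put 219 GB in tape 3; 181 GB remain.
Put 366 GB in tape 4; 34 GB remain.
Put 273 GB in tape 5; 127 GB remain.
Put 163 GB in tape 3; 18 GB remain.
Put 338 GB in tape 6; 62 GB remain.
Put 138 GB in tape 7; 262 GB remain.
Put 174 GB in tape 7; 88 GB remain.
Put 258 GB in tape 8; 142 GB remain.
Put 105 GB in tape 5; 22 GB remain.
Put 230 GB in tape 9; 170 GB remain.
Put 312 GB in tape 10; 88 GB remain.
10 tapes × 400 GB = 4000 GB; used 3304 GB; unused 696 GB.

696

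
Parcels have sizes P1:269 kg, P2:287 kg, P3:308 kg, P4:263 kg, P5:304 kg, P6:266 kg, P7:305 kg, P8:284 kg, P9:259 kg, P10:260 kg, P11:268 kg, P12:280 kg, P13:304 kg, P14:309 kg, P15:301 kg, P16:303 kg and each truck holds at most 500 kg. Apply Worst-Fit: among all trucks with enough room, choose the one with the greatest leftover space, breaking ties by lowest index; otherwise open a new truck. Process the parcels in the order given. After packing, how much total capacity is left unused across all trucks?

P1 (269 kg) → truck 1 (remaining 231 kg)
P2 (287 kg) → truck 2 (remaining 213 kg)
P3 (308 kg) → truck 3 (remaining 192 kg)
P4 (263 kg) → truck 4 (remaining 237 kg)
P5 (304 kg) → truck 5 (remaining 196 kg)
P6 (266 kg) → truck 6 (remaining 234 kg)
P7 (305 kg) → truck 7 (remaining 195 kg)
P8 (284 kg) → truck 8 (remaining 216 kg)
P9 (259 kg) → truck 9 (remaining 241 kg)
P10 (260 kg) → truck 10 (remaining 240 kg)
P11 (268 kg) → truck 11 (remaining 232 kg)
P12 (280 kg) → truck 12 (remaining 220 kg)
P13 (304 kg) → truck 13 (remaining 196 kg)
P14 (309 kg) → truck 14 (remaining 191 kg)
P15 (301 kg) → truck 15 (remaining 199 kg)
P16 (303 kg) → truck 16 (remaining 197 kg)
16 trucks × 500 kg = 8000 kg; used 4570 kg; unused 3430 kg.

3430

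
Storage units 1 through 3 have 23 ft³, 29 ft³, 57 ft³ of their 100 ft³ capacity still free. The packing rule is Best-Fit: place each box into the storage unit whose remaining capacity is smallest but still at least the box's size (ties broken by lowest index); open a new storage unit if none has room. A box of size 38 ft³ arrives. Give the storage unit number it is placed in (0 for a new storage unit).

Storage units with room: storage unit 3 (57 ft³).
Tightest fit is storage unit 3 with 57 ft³ free.

3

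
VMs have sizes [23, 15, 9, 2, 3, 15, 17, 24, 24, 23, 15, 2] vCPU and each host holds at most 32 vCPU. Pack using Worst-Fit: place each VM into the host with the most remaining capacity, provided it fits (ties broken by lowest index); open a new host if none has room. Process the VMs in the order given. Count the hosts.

Put 23 vCPU in host 1; 9 vCPU remain.
Put 15 vCPU in host 2; 17 vCPU remain.
Put 9 vCPU in host 2; 8 vCPU remain.
Put 2 vCPU in host 1; 7 vCPU remain.
Put 3 vCPU in host 2; 5 vCPU remain.
Put 15 vCPU in host 3; 17 vCPU remain.
Put 17 vCPU in host 3; 0 vCPU remain.
Put 24 vCPU in host 4; 8 vCPU remain.
Put 24 vCPU in host 5; 8 vCPU remain.
Put 23 vCPU in host 6; 9 vCPU remain.
Put 15 vCPU in host 7; 17 vCPU remain.
Put 2 vCPU in host 7; 15 vCPU remain.

7 hosts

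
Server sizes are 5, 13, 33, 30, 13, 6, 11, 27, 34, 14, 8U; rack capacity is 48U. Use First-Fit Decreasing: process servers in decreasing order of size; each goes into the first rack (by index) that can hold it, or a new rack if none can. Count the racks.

5

Sorted descending: 34, 33, 30, 27, 14, 13, 13, 11, 8, 6, 5.
34U → rack 1 (remaining 14U)
33U → rack 2 (remaining 15U)
30U → rack 3 (remaining 18U)
27U → rack 4 (remaining 21U)
14U → rack 1 (remaining 0U)
13U → rack 2 (remaining 2U)
13U → rack 3 (remaining 5U)
11U → rack 4 (remaining 10U)
8U → rack 4 (remaining 2U)
6U → rack 5 (remaining 42U)
5U → rack 3 (remaining 0U)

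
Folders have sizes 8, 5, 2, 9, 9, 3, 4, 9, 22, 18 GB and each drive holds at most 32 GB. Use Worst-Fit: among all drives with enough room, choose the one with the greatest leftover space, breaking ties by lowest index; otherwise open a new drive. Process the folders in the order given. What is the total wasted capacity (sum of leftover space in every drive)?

39

8 GB → drive 1 (remaining 24 GB)
5 GB → drive 1 (remaining 19 GB)
2 GB → drive 1 (remaining 17 GB)
9 GB → drive 1 (remaining 8 GB)
9 GB → drive 2 (remaining 23 GB)
3 GB → drive 2 (remaining 20 GB)
4 GB → drive 2 (remaining 16 GB)
9 GB → drive 2 (remaining 7 GB)
22 GB → drive 3 (remaining 10 GB)
18 GB → drive 4 (remaining 14 GB)
4 drives × 32 GB = 128 GB; used 89 GB; unused 39 GB.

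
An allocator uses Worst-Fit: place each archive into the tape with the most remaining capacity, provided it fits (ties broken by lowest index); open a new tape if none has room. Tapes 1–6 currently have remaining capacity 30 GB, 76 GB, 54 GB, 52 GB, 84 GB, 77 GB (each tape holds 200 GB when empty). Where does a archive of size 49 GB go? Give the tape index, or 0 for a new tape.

5

Tapes with room: tape 2 (76 GB), tape 3 (54 GB), tape 4 (52 GB), tape 5 (84 GB), tape 6 (77 GB).
Most room is tape 5 with 84 GB free.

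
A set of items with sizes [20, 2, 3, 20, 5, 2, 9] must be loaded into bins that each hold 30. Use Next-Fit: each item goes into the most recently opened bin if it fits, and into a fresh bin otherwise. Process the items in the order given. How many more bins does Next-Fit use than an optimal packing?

Next-Fit: [20,2,3] [20,5,2] [9] → 3 bins.
Total size 61; any packing needs at least ⌈61/30⌉ = 3 bins.
So 3 is already optimal.

0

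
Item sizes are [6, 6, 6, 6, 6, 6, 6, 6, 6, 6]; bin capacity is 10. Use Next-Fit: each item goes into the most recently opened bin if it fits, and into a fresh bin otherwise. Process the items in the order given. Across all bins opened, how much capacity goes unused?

bin 1: place 6, 4 left
bin 2: place 6, 4 left
bin 3: place 6, 4 left
bin 4: place 6, 4 left
bin 5: place 6, 4 left
bin 6: place 6, 4 left
bin 7: place 6, 4 left
bin 8: place 6, 4 left
bin 9: place 6, 4 left
bin 10: place 6, 4 left
10 bins × 10 = 100; used 60; unused 40.

40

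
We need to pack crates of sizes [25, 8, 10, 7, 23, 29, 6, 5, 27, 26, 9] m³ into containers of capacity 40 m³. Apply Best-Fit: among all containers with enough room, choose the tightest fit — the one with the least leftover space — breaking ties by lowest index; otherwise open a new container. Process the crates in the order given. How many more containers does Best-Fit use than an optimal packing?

Best-Fit: [25,8,7] [10,23,6] [29,5] [27,9] [26] → 5 containers.
Total size 175 m³; any packing needs at least ⌈175/40⌉ = 5 containers.
So 5 is already optimal.

0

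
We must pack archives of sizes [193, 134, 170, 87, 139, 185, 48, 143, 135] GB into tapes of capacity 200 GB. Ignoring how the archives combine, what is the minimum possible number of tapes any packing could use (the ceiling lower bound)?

7

Total size = 193 + 134 + 170 + 87 + 139 + 185 + 48 + 143 + 135 = 1234 GB.
⌈1234 / 200⌉ = 7.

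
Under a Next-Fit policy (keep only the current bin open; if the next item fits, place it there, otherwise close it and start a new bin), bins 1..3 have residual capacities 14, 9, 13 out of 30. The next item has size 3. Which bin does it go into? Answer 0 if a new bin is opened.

3

Next-Fit only looks at bin 3, which has 13 free.
3 fits there.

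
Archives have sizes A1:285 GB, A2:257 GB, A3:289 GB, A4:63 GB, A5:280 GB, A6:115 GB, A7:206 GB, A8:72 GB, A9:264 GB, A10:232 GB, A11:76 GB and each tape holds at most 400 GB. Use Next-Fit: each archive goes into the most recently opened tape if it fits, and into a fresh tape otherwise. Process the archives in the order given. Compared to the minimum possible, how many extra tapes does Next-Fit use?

Next-Fit: [285] [257] [289,63] [280,115] [206,72] [264] [232,76] → 7 tapes.
7 archives exceed 200 GB (half the capacity), and no two of those can share a tape, so at least 7 tapes are needed.
So 7 is already optimal.

0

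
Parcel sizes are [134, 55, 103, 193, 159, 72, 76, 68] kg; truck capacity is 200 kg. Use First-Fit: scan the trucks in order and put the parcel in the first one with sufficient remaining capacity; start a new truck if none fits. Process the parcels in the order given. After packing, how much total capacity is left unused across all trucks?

140

Put 134 kg in truck 1; 66 kg remain.
Put 55 kg in truck 1; 11 kg remain.
Put 103 kg in truck 2; 97 kg remain.
Put 193 kg in truck 3; 7 kg remain.
Put 159 kg in truck 4; 41 kg remain.
Put 72 kg in truck 2; 25 kg remain.
Put 76 kg in truck 5; 124 kg remain.
Put 68 kg in truck 5; 56 kg remain.
5 trucks × 200 kg = 1000 kg; used 860 kg; unused 140 kg.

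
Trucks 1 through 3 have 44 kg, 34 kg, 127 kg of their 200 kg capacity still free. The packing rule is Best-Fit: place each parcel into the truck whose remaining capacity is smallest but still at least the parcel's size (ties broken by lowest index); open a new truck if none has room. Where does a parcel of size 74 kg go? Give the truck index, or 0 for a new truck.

3

Trucks with room: truck 3 (127 kg).
Tightest fit is truck 3 with 127 kg free.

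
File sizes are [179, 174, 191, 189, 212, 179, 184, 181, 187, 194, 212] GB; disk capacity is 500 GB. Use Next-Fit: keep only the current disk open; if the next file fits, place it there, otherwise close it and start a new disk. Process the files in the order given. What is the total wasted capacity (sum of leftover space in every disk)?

disk 1: place 179 GB, 321 GB left
disk 1: place 174 GB, 147 GB left
disk 2: place 191 GB, 309 GB left
disk 2: place 189 GB, 120 GB left
disk 3: place 212 GB, 288 GB left
disk 3: place 179 GB, 109 GB left
disk 4: place 184 GB, 316 GB left
disk 4: place 181 GB, 135 GB left
disk 5: place 187 GB, 313 GB left
disk 5: place 194 GB, 119 GB left
disk 6: place 212 GB, 288 GB left
6 disks × 500 GB = 3000 GB; used 2082 GB; unused 918 GB.

918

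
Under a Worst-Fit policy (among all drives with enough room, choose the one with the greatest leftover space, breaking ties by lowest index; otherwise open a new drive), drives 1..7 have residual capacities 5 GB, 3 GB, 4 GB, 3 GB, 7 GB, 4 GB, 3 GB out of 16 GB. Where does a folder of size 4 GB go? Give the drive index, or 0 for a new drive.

5

Drives with room: drive 1 (5 GB), drive 3 (4 GB), drive 5 (7 GB), drive 6 (4 GB).
Most room is drive 5 with 7 GB free.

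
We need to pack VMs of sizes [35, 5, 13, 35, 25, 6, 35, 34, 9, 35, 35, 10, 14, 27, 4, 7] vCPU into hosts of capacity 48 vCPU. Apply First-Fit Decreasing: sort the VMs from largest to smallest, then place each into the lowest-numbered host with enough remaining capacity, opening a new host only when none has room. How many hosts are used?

Sorted descending: 35, 35, 35, 35, 35, 34, 27, 25, 14, 13, 10, 9, 7, 6, 5, 4.
35 vCPU → host 1 (remaining 13 vCPU)
35 vCPU → host 2 (remaining 13 vCPU)
35 vCPU → host 3 (remaining 13 vCPU)
35 vCPU → host 4 (remaining 13 vCPU)
35 vCPU → host 5 (remaining 13 vCPU)
34 vCPU → host 6 (remaining 14 vCPU)
27 vCPU → host 7 (remaining 21 vCPU)
25 vCPU → host 8 (remaining 23 vCPU)
14 vCPU → host 6 (remaining 0 vCPU)
13 vCPU → host 1 (remaining 0 vCPU)
10 vCPU → host 2 (remaining 3 vCPU)
9 vCPU → host 3 (remaining 4 vCPU)
7 vCPU → host 4 (remaining 6 vCPU)
6 vCPU → host 4 (remaining 0 vCPU)
5 vCPU → host 5 (remaining 8 vCPU)
4 vCPU → host 3 (remaining 0 vCPU)

8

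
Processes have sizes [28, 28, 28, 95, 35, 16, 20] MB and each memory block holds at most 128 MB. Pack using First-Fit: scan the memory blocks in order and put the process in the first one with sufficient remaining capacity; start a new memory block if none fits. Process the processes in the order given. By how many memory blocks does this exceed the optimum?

First-Fit: [28,28,28,35] [95,16] [20] → 3 memory blocks.
Total size 250 MB; any packing needs at least ⌈250/128⌉ = 2 memory blocks.
An optimal packing achieves that bound: [95,28] [35,28,28,20,16] → 2 memory blocks.
Excess: 3 − 2 = 1.

1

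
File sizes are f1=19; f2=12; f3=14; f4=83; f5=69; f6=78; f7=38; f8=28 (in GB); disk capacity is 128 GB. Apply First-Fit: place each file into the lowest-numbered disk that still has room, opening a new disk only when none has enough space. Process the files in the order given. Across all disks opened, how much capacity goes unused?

43

f1 (19 GB) → disk 1 (remaining 109 GB)
f2 (12 GB) → disk 1 (remaining 97 GB)
f3 (14 GB) → disk 1 (remaining 83 GB)
f4 (83 GB) → disk 1 (remaining 0 GB)
f5 (69 GB) → disk 2 (remaining 59 GB)
f6 (78 GB) → disk 3 (remaining 50 GB)
f7 (38 GB) → disk 2 (remaining 21 GB)
f8 (28 GB) → disk 3 (remaining 22 GB)
3 disks × 128 GB = 384 GB; used 341 GB; unused 43 GB.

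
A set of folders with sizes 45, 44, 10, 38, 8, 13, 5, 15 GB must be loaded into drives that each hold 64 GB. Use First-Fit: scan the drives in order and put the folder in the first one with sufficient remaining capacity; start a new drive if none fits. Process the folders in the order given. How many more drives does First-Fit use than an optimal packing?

0

First-Fit: [45,10,8] [44,13,5] [38,15] → 3 drives.
Total size 178 GB; any packing needs at least ⌈178/64⌉ = 3 drives.
So 3 is already optimal.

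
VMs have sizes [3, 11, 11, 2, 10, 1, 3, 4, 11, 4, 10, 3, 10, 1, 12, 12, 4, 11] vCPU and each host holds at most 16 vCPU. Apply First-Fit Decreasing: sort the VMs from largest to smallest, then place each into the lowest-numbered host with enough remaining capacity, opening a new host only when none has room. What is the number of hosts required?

Sorted descending: 12, 12, 11, 11, 11, 11, 10, 10, 10, 4, 4, 4, 3, 3, 3, 2, 1, 1.
Put 12 vCPU in host 1; 4 vCPU remain.
Put 12 vCPU in host 2; 4 vCPU remain.
Put 11 vCPU in host 3; 5 vCPU remain.
Put 11 vCPU in host 4; 5 vCPU remain.
Put 11 vCPU in host 5; 5 vCPU remain.
Put 11 vCPU in host 6; 5 vCPU remain.
Put 10 vCPU in host 7; 6 vCPU remain.
Put 10 vCPU in host 8; 6 vCPU remain.
Put 10 vCPU in host 9; 6 vCPU remain.
Put 4 vCPU in host 1; 0 vCPU remain.
Put 4 vCPU in host 2; 0 vCPU remain.
Put 4 vCPU in host 3; 1 vCPU remain.
Put 3 vCPU in host 4; 2 vCPU remain.
Put 3 vCPU in host 5; 2 vCPU remain.
Put 3 vCPU in host 6; 2 vCPU remain.
Put 2 vCPU in host 4; 0 vCPU remain.
Put 1 vCPU in host 3; 0 vCPU remain.
Put 1 vCPU in host 5; 1 vCPU remain.

9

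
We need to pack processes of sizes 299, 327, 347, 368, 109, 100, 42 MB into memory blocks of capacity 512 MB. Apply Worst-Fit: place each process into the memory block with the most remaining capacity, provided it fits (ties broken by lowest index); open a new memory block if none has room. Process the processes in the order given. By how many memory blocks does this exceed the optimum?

0

Worst-Fit: [299,109] [327,100] [347,42] [368] → 4 memory blocks.
Total size 1592 MB; any packing needs at least ⌈1592/512⌉ = 4 memory blocks.
So 4 is already optimal.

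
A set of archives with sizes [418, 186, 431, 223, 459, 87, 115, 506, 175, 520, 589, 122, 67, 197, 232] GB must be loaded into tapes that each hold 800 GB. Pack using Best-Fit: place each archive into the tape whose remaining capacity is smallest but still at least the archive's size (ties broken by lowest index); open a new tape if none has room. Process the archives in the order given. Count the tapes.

6

Put 418 GB in tape 1; 382 GB remain.
Put 186 GB in tape 1; 196 GB remain.
Put 431 GB in tape 2; 369 GB remain.
Put 223 GB in tape 2; 146 GB remain.
Put 459 GB in tape 3; 341 GB remain.
Put 87 GB in tape 2; 59 GB remain.
Put 115 GB in tape 1; 81 GB remain.
Put 506 GB in tape 4; 294 GB remain.
Put 175 GB in tape 4; 119 GB remain.
Put 520 GB in tape 5; 280 GB remain.
Put 589 GB in tape 6; 211 GB remain.
Put 122 GB in tape 6; 89 GB remain.
Put 67 GB in tape 1; 14 GB remain.
Put 197 GB in tape 5; 83 GB remain.
Put 232 GB in tape 3; 109 GB remain.
Final tapes: [418,186,115,67] [431,223,87] [459,232] [506,175] [520,197] [589,122].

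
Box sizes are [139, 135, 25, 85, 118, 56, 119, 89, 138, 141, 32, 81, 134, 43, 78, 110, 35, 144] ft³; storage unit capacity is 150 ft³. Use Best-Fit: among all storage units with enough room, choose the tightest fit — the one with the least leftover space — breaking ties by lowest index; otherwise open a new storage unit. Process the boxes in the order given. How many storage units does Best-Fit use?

storage unit 1: place 139 ft³, 11 ft³ left
storage unit 2: place 135 ft³, 15 ft³ left
storage unit 3: place 25 ft³, 125 ft³ left
storage unit 3: place 85 ft³, 40 ft³ left
storage unit 4: place 118 ft³, 32 ft³ left
storage unit 5: place 56 ft³, 94 ft³ left
storage unit 6: place 119 ft³, 31 ft³ left
storage unit 5: place 89 ft³, 5 ft³ left
storage unit 7: place 138 ft³, 12 ft³ left
storage unit 8: place 141 ft³, 9 ft³ left
storage unit 4: place 32 ft³, 0 ft³ left
storage unit 9: place 81 ft³, 69 ft³ left
storage unit 10: place 134 ft³, 16 ft³ left
storage unit 9: place 43 ft³, 26 ft³ left
storage unit 11: place 78 ft³, 72 ft³ left
storage unit 12: place 110 ft³, 40 ft³ left
storage unit 3: place 35 ft³, 5 ft³ left
storage unit 13: place 144 ft³, 6 ft³ left
Final storage units: [139] [135] [25,85,35] [118,32] [56,89] [119] [138] [141] [81,43] [134] [78] [110] [144].

13 storage units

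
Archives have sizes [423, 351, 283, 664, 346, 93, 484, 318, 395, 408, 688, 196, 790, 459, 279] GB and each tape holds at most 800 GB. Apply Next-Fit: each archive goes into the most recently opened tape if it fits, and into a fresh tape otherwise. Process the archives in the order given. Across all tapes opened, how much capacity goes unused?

423 GB → tape 1 (remaining 377 GB)
351 GB → tape 1 (remaining 26 GB)
283 GB → tape 2 (remaining 517 GB)
664 GB → tape 3 (remaining 136 GB)
346 GB → tape 4 (remaining 454 GB)
93 GB → tape 4 (remaining 361 GB)
484 GB → tape 5 (remaining 316 GB)
318 GB → tape 6 (remaining 482 GB)
395 GB → tape 6 (remaining 87 GB)
408 GB → tape 7 (remaining 392 GB)
688 GB → tape 8 (remaining 112 GB)
196 GB → tape 9 (remaining 604 GB)
790 GB → tape 10 (remaining 10 GB)
459 GB → tape 11 (remaining 341 GB)
279 GB → tape 11 (remaining 62 GB)
11 tapes × 800 GB = 8800 GB; used 6177 GB; unused 2623 GB.

2623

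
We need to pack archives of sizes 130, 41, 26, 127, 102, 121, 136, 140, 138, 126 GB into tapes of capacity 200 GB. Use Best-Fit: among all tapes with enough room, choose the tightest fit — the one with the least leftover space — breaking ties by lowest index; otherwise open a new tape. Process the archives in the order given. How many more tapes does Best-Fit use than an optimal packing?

Best-Fit: [130,41,26] [127] [102] [121] [136] [140] [138] [126] → 8 tapes.
8 archives exceed 100 GB (half the capacity), and no two of those can share a tape, so at least 8 tapes are needed.
So 8 is already optimal.

0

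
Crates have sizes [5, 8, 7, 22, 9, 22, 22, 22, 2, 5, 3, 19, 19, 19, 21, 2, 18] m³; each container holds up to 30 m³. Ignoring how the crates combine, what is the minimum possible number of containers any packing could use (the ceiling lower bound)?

8 containers

Total size = 5 + 8 + 7 + 22 + 9 + 22 + 22 + 22 + 2 + 5 + 3 + 19 + 19 + 19 + 21 + 2 + 18 = 225 m³.
⌈225 / 30⌉ = 8.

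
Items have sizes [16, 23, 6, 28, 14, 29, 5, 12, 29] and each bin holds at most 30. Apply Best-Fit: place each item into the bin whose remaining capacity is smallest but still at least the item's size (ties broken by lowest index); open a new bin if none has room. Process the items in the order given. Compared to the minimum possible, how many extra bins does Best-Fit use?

Best-Fit: [16,14] [23,6] [28] [29] [5,12] [29] → 6 bins.
Total size 162; any packing needs at least ⌈162/30⌉ = 6 bins.
So 6 is already optimal.

0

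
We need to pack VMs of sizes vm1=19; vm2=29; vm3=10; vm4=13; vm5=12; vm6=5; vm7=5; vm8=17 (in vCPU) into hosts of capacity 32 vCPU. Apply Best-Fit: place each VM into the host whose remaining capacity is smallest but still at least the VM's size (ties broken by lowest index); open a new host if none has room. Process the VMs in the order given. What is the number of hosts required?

4

Put vm1 (19 vCPU) in host 1; 13 vCPU remain.
Put vm2 (29 vCPU) in host 2; 3 vCPU remain.
Put vm3 (10 vCPU) in host 1; 3 vCPU remain.
Put vm4 (13 vCPU) in host 3; 19 vCPU remain.
Put vm5 (12 vCPU) in host 3; 7 vCPU remain.
Put vm6 (5 vCPU) in host 3; 2 vCPU remain.
Put vm7 (5 vCPU) in host 4; 27 vCPU remain.
Put vm8 (17 vCPU) in host 4; 10 vCPU remain.
Final hosts: [19,10] [29] [13,12,5] [5,17].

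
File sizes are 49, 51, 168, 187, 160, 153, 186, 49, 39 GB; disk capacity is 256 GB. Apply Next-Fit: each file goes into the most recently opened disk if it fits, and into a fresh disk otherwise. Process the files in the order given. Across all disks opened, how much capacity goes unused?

disk 1: place 49 GB, 207 GB left
disk 1: place 51 GB, 156 GB left
disk 2: place 168 GB, 88 GB left
disk 3: place 187 GB, 69 GB left
disk 4: place 160 GB, 96 GB left
disk 5: place 153 GB, 103 GB left
disk 6: place 186 GB, 70 GB left
disk 6: place 49 GB, 21 GB left
disk 7: place 39 GB, 217 GB left
7 disks × 256 GB = 1792 GB; used 1042 GB; unused 750 GB.

750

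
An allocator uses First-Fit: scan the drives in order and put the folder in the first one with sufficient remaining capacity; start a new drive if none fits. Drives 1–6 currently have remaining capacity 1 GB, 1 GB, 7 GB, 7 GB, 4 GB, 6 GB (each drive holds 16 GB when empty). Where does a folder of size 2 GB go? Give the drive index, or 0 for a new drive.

Drives with room: drive 3 (7 GB), drive 4 (7 GB), drive 5 (4 GB), drive 6 (6 GB).
The first with room is drive 3.

3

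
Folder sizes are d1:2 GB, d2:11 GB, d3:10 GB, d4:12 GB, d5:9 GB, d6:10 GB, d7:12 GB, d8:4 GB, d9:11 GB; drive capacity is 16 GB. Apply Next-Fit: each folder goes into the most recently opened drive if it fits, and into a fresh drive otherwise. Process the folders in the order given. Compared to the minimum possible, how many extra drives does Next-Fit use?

0

Next-Fit: [2,11] [10] [12] [9] [10] [12,4] [11] → 7 drives.
7 folders exceed 8 GB (half the capacity), and no two of those can share a drive, so at least 7 drives are needed.
So 7 is already optimal.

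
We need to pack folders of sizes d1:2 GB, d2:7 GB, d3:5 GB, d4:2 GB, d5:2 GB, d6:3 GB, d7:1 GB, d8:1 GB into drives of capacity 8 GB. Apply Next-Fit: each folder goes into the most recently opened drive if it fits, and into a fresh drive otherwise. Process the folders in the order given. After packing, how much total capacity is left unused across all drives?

drive 1: place d1 (2 GB), 6 GB left
drive 2: place d2 (7 GB), 1 GB left
drive 3: place d3 (5 GB), 3 GB left
drive 3: place d4 (2 GB), 1 GB left
drive 4: place d5 (2 GB), 6 GB left
drive 4: place d6 (3 GB), 3 GB left
drive 4: place d7 (1 GB), 2 GB left
drive 4: place d8 (1 GB), 1 GB left
4 drives × 8 GB = 32 GB; used 23 GB; unused 9 GB.

9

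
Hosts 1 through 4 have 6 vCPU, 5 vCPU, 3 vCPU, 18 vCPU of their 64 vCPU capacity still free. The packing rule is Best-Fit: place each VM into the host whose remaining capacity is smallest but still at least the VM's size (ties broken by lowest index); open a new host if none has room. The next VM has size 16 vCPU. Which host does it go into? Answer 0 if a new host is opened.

4

Hosts with room: host 4 (18 vCPU).
Tightest fit is host 4 with 18 vCPU free.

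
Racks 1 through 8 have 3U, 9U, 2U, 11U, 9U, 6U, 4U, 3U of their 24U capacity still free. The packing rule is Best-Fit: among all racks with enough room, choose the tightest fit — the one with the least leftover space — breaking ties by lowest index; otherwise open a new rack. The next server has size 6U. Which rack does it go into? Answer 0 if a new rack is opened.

6

Racks with room: rack 2 (9U), rack 4 (11U), rack 5 (9U), rack 6 (6U).
Tightest fit is rack 6 with 6U free.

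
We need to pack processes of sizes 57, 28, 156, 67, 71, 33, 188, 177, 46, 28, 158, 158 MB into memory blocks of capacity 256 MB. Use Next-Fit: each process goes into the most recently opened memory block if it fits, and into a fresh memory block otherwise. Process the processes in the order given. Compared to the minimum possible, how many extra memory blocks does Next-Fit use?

Next-Fit: [57,28,156] [67,71,33] [188] [177,46,28] [158] [158] → 6 memory blocks.
Total size 1167 MB; any packing needs at least ⌈1167/256⌉ = 5 memory blocks.
An optimal packing achieves that bound: [188,67] [177,71] [158,57,33] [158,46,28] [156,28] → 5 memory blocks.
Excess: 6 − 5 = 1.

1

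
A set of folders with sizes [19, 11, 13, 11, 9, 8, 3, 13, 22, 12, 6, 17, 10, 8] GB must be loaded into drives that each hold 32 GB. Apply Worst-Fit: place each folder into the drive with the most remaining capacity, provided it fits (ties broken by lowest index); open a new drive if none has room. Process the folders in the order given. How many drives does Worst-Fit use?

6 drives

drive 1: place 19 GB, 13 GB left
drive 1: place 11 GB, 2 GB left
drive 2: place 13 GB, 19 GB left
drive 2: place 11 GB, 8 GB left
drive 3: place 9 GB, 23 GB left
drive 3: place 8 GB, 15 GB left
drive 3: place 3 GB, 12 GB left
drive 4: place 13 GB, 19 GB left
drive 5: place 22 GB, 10 GB left
drive 4: place 12 GB, 7 GB left
drive 3: place 6 GB, 6 GB left
drive 6: place 17 GB, 15 GB left
drive 6: place 10 GB, 5 GB left
drive 5: place 8 GB, 2 GB left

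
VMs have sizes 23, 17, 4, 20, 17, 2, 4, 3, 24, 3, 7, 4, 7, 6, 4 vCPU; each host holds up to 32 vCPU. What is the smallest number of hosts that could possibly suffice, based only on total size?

Total size = 23 + 17 + 4 + 20 + 17 + 2 + 4 + 3 + 24 + 3 + 7 + 4 + 7 + 6 + 4 = 145 vCPU.
⌈145 / 32⌉ = 5.

5 hosts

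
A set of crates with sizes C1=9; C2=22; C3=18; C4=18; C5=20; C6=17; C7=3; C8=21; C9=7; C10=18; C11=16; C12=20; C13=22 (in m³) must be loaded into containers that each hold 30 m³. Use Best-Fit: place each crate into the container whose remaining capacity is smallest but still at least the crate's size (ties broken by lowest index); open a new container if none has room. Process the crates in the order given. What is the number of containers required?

container 1: place C1 (9 m³), 21 m³ left
container 2: place C2 (22 m³), 8 m³ left
container 1: place C3 (18 m³), 3 m³ left
container 3: place C4 (18 m³), 12 m³ left
container 4: place C5 (20 m³), 10 m³ left
container 5: place C6 (17 m³), 13 m³ left
container 1: place C7 (3 m³), 0 m³ left
container 6: place C8 (21 m³), 9 m³ left
container 2: place C9 (7 m³), 1 m³ left
container 7: place C10 (18 m³), 12 m³ left
container 8: place C11 (16 m³), 14 m³ left
container 9: place C12 (20 m³), 10 m³ left
container 10: place C13 (22 m³), 8 m³ left
Final containers: [9,18,3] [22,7] [18] [20] [17] [21] [18] [16] [20] [22].

10 containers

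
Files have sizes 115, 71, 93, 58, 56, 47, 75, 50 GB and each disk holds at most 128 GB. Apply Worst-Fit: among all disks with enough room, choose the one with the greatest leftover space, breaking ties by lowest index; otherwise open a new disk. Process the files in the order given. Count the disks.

disk 1: place 115 GB, 13 GB left
disk 2: place 71 GB, 57 GB left
disk 3: place 93 GB, 35 GB left
disk 4: place 58 GB, 70 GB left
disk 4: place 56 GB, 14 GB left
disk 2: place 47 GB, 10 GB left
disk 5: place 75 GB, 53 GB left
disk 5: place 50 GB, 3 GB left
Final disks: [115] [71,47] [93] [58,56] [75,50].

5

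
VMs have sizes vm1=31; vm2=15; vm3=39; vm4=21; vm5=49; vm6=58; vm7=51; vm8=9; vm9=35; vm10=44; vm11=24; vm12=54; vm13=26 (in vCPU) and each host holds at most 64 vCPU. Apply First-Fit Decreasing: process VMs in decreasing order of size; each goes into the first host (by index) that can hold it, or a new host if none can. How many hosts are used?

Sorted descending: 58, 54, 51, 49, 44, 39, 35, 31, 26, 24, 21, 15, 9.
host 1: place 58 vCPU, 6 vCPU left
host 2: place 54 vCPU, 10 vCPU left
host 3: place 51 vCPU, 13 vCPU left
host 4: place 49 vCPU, 15 vCPU left
host 5: place 44 vCPU, 20 vCPU left
host 6: place 39 vCPU, 25 vCPU left
host 7: place 35 vCPU, 29 vCPU left
host 8: place 31 vCPU, 33 vCPU left
host 7: place 26 vCPU, 3 vCPU left
host 6: place 24 vCPU, 1 vCPU left
host 8: place 21 vCPU, 12 vCPU left
host 4: place 15 vCPU, 0 vCPU left
host 2: place 9 vCPU, 1 vCPU left
Final hosts: [58] [54,9] [51] [49,15] [44] [39,24] [35,26] [31,21].

8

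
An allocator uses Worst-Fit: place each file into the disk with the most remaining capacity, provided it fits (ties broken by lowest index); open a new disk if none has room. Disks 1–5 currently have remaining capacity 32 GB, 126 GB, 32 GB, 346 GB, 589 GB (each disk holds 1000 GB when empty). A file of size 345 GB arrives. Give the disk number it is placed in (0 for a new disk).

5

Disks with room: disk 4 (346 GB), disk 5 (589 GB).
Most room is disk 5 with 589 GB free.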